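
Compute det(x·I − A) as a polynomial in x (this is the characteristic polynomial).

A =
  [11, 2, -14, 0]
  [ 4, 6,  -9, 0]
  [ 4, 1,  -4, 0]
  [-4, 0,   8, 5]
x^4 - 18*x^3 + 120*x^2 - 350*x + 375

Expanding det(x·I − A) (e.g. by cofactor expansion or by noting that A is similar to its Jordan form J, which has the same characteristic polynomial as A) gives
  χ_A(x) = x^4 - 18*x^3 + 120*x^2 - 350*x + 375
which factors as (x - 5)^3*(x - 3). The eigenvalues (with algebraic multiplicities) are λ = 3 with multiplicity 1, λ = 5 with multiplicity 3.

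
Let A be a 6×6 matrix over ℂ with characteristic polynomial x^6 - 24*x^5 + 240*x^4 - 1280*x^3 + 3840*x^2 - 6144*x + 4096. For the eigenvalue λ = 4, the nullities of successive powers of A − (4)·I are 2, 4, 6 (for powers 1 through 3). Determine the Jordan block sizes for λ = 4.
Block sizes for λ = 4: [3, 3]

From the dimensions of kernels of powers, the number of Jordan blocks of size at least j is d_j − d_{j−1} where d_j = dim ker(N^j) (with d_0 = 0). Computing the differences gives [2, 2, 2].
The number of blocks of size exactly k is (#blocks of size ≥ k) − (#blocks of size ≥ k + 1), so the partition is: 2 block(s) of size 3.
In nonincreasing order the block sizes are [3, 3].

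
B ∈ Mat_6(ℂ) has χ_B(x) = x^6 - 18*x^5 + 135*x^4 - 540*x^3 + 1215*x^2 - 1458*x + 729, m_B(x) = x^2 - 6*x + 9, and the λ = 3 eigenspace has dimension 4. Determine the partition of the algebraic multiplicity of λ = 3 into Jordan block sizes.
Block sizes for λ = 3: [2, 2, 1, 1]

Step 1 — from the characteristic polynomial, algebraic multiplicity of λ = 3 is 6. From dim ker(B − (3)·I) = 4, there are exactly 4 Jordan blocks for λ = 3.
Step 2 — from the minimal polynomial, the factor (x − 3)^2 tells us the largest block for λ = 3 has size 2.
Step 3 — with total size 6, 4 blocks, and largest block 2, the block sizes (in nonincreasing order) are [2, 2, 1, 1].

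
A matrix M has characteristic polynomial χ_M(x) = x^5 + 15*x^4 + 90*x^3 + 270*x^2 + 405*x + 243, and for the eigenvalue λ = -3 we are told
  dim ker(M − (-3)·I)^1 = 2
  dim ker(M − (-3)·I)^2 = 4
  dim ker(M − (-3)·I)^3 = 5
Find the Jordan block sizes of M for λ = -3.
Block sizes for λ = -3: [3, 2]

From the dimensions of kernels of powers, the number of Jordan blocks of size at least j is d_j − d_{j−1} where d_j = dim ker(N^j) (with d_0 = 0). Computing the differences gives [2, 2, 1].
The number of blocks of size exactly k is (#blocks of size ≥ k) − (#blocks of size ≥ k + 1), so the partition is: 1 block(s) of size 2, 1 block(s) of size 3.
In nonincreasing order the block sizes are [3, 2].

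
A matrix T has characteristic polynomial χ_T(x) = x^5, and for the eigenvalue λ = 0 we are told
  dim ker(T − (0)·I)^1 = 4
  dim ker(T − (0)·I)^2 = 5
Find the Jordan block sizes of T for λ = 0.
Block sizes for λ = 0: [2, 1, 1, 1]

From the dimensions of kernels of powers, the number of Jordan blocks of size at least j is d_j − d_{j−1} where d_j = dim ker(N^j) (with d_0 = 0). Computing the differences gives [4, 1].
The number of blocks of size exactly k is (#blocks of size ≥ k) − (#blocks of size ≥ k + 1), so the partition is: 3 block(s) of size 1, 1 block(s) of size 2.
In nonincreasing order the block sizes are [2, 1, 1, 1].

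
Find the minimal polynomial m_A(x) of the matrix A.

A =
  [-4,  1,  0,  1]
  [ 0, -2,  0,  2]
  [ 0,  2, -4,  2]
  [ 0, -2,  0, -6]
x^2 + 8*x + 16

The characteristic polynomial is χ_A(x) = (x + 4)^4, so the eigenvalues are known. The minimal polynomial is
  m_A(x) = Π_λ (x − λ)^{k_λ}
where k_λ is the size of the *largest* Jordan block for λ (equivalently, the smallest k with (A − λI)^k v = 0 for every generalised eigenvector v of λ).

  λ = -4: largest Jordan block has size 2, contributing (x + 4)^2

So m_A(x) = (x + 4)^2 = x^2 + 8*x + 16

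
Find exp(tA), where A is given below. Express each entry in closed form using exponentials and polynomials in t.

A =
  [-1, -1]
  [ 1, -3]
e^{tA} =
  [t*exp(-2*t) + exp(-2*t), -t*exp(-2*t)]
  [t*exp(-2*t), -t*exp(-2*t) + exp(-2*t)]

Strategy: write A = P · J · P⁻¹ where J is a Jordan canonical form, so e^{tA} = P · e^{tJ} · P⁻¹, and e^{tJ} can be computed block-by-block.

A has Jordan form
J =
  [-2,  1]
  [ 0, -2]
(up to reordering of blocks).

Per-block formulas:
  For a 2×2 Jordan block J_2(-2): exp(t · J_2(-2)) = e^(-2t)·(I + t·N), where N is the 2×2 nilpotent shift.

After assembling e^{tJ} and conjugating by P, we get:

e^{tA} =
  [t*exp(-2*t) + exp(-2*t), -t*exp(-2*t)]
  [t*exp(-2*t), -t*exp(-2*t) + exp(-2*t)]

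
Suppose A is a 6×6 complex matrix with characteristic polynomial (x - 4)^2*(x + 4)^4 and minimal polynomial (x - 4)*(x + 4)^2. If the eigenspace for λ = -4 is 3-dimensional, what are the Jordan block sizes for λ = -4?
Block sizes for λ = -4: [2, 1, 1]

Step 1 — from the characteristic polynomial, algebraic multiplicity of λ = -4 is 4. From dim ker(A − (-4)·I) = 3, there are exactly 3 Jordan blocks for λ = -4.
Step 2 — from the minimal polynomial, the factor (x + 4)^2 tells us the largest block for λ = -4 has size 2.
Step 3 — with total size 4, 3 blocks, and largest block 2, the block sizes (in nonincreasing order) are [2, 1, 1].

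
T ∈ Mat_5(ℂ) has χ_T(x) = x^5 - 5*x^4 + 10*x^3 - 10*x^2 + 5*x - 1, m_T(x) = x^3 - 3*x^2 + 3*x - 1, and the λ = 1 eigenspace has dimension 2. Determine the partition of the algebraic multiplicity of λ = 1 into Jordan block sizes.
Block sizes for λ = 1: [3, 2]

Step 1 — from the characteristic polynomial, algebraic multiplicity of λ = 1 is 5. From dim ker(T − (1)·I) = 2, there are exactly 2 Jordan blocks for λ = 1.
Step 2 — from the minimal polynomial, the factor (x − 1)^3 tells us the largest block for λ = 1 has size 3.
Step 3 — with total size 5, 2 blocks, and largest block 3, the block sizes (in nonincreasing order) are [3, 2].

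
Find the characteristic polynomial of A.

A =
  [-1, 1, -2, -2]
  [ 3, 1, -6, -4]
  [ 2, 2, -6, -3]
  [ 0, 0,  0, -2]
x^4 + 8*x^3 + 24*x^2 + 32*x + 16

Expanding det(x·I − A) (e.g. by cofactor expansion or by noting that A is similar to its Jordan form J, which has the same characteristic polynomial as A) gives
  χ_A(x) = x^4 + 8*x^3 + 24*x^2 + 32*x + 16
which factors as (x + 2)^4. The eigenvalues (with algebraic multiplicities) are λ = -2 with multiplicity 4.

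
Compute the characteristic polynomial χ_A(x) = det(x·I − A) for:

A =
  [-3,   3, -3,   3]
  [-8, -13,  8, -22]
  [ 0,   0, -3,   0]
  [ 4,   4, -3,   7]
x^4 + 12*x^3 + 54*x^2 + 108*x + 81

Expanding det(x·I − A) (e.g. by cofactor expansion or by noting that A is similar to its Jordan form J, which has the same characteristic polynomial as A) gives
  χ_A(x) = x^4 + 12*x^3 + 54*x^2 + 108*x + 81
which factors as (x + 3)^4. The eigenvalues (with algebraic multiplicities) are λ = -3 with multiplicity 4.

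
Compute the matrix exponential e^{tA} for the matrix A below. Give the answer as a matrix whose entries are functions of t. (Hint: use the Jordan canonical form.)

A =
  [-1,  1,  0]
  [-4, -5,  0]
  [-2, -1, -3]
e^{tA} =
  [2*t*exp(-3*t) + exp(-3*t), t*exp(-3*t), 0]
  [-4*t*exp(-3*t), -2*t*exp(-3*t) + exp(-3*t), 0]
  [-2*t*exp(-3*t), -t*exp(-3*t), exp(-3*t)]

Strategy: write A = P · J · P⁻¹ where J is a Jordan canonical form, so e^{tA} = P · e^{tJ} · P⁻¹, and e^{tJ} can be computed block-by-block.

A has Jordan form
J =
  [-3,  1,  0]
  [ 0, -3,  0]
  [ 0,  0, -3]
(up to reordering of blocks).

Per-block formulas:
  For a 2×2 Jordan block J_2(-3): exp(t · J_2(-3)) = e^(-3t)·(I + t·N), where N is the 2×2 nilpotent shift.
  For a 1×1 block at λ = -3: exp(t · [-3]) = [e^(-3t)].

After assembling e^{tJ} and conjugating by P, we get:

e^{tA} =
  [2*t*exp(-3*t) + exp(-3*t), t*exp(-3*t), 0]
  [-4*t*exp(-3*t), -2*t*exp(-3*t) + exp(-3*t), 0]
  [-2*t*exp(-3*t), -t*exp(-3*t), exp(-3*t)]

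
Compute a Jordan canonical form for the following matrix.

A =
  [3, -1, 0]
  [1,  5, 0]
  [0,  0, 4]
J_2(4) ⊕ J_1(4)

The characteristic polynomial is
  det(x·I − A) = x^3 - 12*x^2 + 48*x - 64 = (x - 4)^3

Eigenvalues and multiplicities (the geometric multiplicity of λ is n − rank(A − λI), which equals the number of Jordan blocks for λ):
  λ = 4: algebraic multiplicity = 3, geometric multiplicity = 2

Determining the block sizes for each eigenvalue:
  λ = 4: 2 blocks summing to 3 forces exactly one block of size 2 and the rest size 1 → block sizes [2, 1]

Assembling the blocks gives a Jordan form
J =
  [4, 1, 0]
  [0, 4, 0]
  [0, 0, 4]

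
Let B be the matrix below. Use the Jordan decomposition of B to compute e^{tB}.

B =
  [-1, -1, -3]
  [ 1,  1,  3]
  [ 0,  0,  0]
e^{tB} =
  [1 - t, -t, -3*t]
  [t, t + 1, 3*t]
  [0, 0, 1]

Strategy: write B = P · J · P⁻¹ where J is a Jordan canonical form, so e^{tB} = P · e^{tJ} · P⁻¹, and e^{tJ} can be computed block-by-block.

B has Jordan form
J =
  [0, 1, 0]
  [0, 0, 0]
  [0, 0, 0]
(up to reordering of blocks).

Per-block formulas:
  For a 1×1 block at λ = 0: exp(t · [0]) = [e^(0t)].
  For a 2×2 Jordan block J_2(0): exp(t · J_2(0)) = e^(0t)·(I + t·N), where N is the 2×2 nilpotent shift.

After assembling e^{tJ} and conjugating by P, we get:

e^{tB} =
  [1 - t, -t, -3*t]
  [t, t + 1, 3*t]
  [0, 0, 1]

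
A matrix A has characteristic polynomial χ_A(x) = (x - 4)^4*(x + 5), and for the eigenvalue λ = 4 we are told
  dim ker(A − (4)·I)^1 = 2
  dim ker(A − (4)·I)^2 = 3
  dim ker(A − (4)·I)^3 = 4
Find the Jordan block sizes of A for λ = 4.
Block sizes for λ = 4: [3, 1]

From the dimensions of kernels of powers, the number of Jordan blocks of size at least j is d_j − d_{j−1} where d_j = dim ker(N^j) (with d_0 = 0). Computing the differences gives [2, 1, 1].
The number of blocks of size exactly k is (#blocks of size ≥ k) − (#blocks of size ≥ k + 1), so the partition is: 1 block(s) of size 1, 1 block(s) of size 3.
In nonincreasing order the block sizes are [3, 1].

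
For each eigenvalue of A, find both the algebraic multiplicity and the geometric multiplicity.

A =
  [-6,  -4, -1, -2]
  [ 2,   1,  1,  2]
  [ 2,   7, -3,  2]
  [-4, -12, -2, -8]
λ = -4: alg = 4, geom = 2

Step 1 — factor the characteristic polynomial to read off the algebraic multiplicities:
  χ_A(x) = (x + 4)^4

Step 2 — compute geometric multiplicities via the rank-nullity identity g(λ) = n − rank(A − λI):
  rank(A − (-4)·I) = 2, so dim ker(A − (-4)·I) = n − 2 = 2

Summary:
  λ = -4: algebraic multiplicity = 4, geometric multiplicity = 2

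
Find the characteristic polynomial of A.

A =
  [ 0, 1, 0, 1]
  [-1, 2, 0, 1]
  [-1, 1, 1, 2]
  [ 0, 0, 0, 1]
x^4 - 4*x^3 + 6*x^2 - 4*x + 1

Expanding det(x·I − A) (e.g. by cofactor expansion or by noting that A is similar to its Jordan form J, which has the same characteristic polynomial as A) gives
  χ_A(x) = x^4 - 4*x^3 + 6*x^2 - 4*x + 1
which factors as (x - 1)^4. The eigenvalues (with algebraic multiplicities) are λ = 1 with multiplicity 4.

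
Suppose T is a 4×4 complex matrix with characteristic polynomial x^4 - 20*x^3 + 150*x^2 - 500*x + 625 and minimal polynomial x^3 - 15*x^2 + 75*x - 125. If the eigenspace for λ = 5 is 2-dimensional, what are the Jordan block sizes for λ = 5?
Block sizes for λ = 5: [3, 1]

Step 1 — from the characteristic polynomial, algebraic multiplicity of λ = 5 is 4. From dim ker(T − (5)·I) = 2, there are exactly 2 Jordan blocks for λ = 5.
Step 2 — from the minimal polynomial, the factor (x − 5)^3 tells us the largest block for λ = 5 has size 3.
Step 3 — with total size 4, 2 blocks, and largest block 3, the block sizes (in nonincreasing order) are [3, 1].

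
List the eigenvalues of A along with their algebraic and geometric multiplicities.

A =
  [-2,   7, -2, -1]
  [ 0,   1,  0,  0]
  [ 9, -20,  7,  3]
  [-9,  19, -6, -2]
λ = 1: alg = 4, geom = 2

Step 1 — factor the characteristic polynomial to read off the algebraic multiplicities:
  χ_A(x) = (x - 1)^4

Step 2 — compute geometric multiplicities via the rank-nullity identity g(λ) = n − rank(A − λI):
  rank(A − (1)·I) = 2, so dim ker(A − (1)·I) = n − 2 = 2

Summary:
  λ = 1: algebraic multiplicity = 4, geometric multiplicity = 2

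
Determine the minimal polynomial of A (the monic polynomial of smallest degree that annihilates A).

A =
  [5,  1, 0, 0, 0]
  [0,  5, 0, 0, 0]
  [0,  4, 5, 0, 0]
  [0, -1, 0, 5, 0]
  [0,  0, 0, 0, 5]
x^2 - 10*x + 25

The characteristic polynomial is χ_A(x) = (x - 5)^5, so the eigenvalues are known. The minimal polynomial is
  m_A(x) = Π_λ (x − λ)^{k_λ}
where k_λ is the size of the *largest* Jordan block for λ (equivalently, the smallest k with (A − λI)^k v = 0 for every generalised eigenvector v of λ).

  λ = 5: largest Jordan block has size 2, contributing (x − 5)^2

So m_A(x) = (x - 5)^2 = x^2 - 10*x + 25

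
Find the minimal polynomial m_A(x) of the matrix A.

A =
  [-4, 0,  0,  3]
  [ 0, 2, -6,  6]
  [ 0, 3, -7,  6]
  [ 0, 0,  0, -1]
x^2 + 5*x + 4

The characteristic polynomial is χ_A(x) = (x + 1)^2*(x + 4)^2, so the eigenvalues are known. The minimal polynomial is
  m_A(x) = Π_λ (x − λ)^{k_λ}
where k_λ is the size of the *largest* Jordan block for λ (equivalently, the smallest k with (A − λI)^k v = 0 for every generalised eigenvector v of λ).

  λ = -4: largest Jordan block has size 1, contributing (x + 4)
  λ = -1: largest Jordan block has size 1, contributing (x + 1)

So m_A(x) = (x + 1)*(x + 4) = x^2 + 5*x + 4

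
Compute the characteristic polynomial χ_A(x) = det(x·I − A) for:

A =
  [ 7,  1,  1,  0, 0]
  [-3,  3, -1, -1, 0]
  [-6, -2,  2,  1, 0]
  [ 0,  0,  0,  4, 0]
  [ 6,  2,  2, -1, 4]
x^5 - 20*x^4 + 160*x^3 - 640*x^2 + 1280*x - 1024

Expanding det(x·I − A) (e.g. by cofactor expansion or by noting that A is similar to its Jordan form J, which has the same characteristic polynomial as A) gives
  χ_A(x) = x^5 - 20*x^4 + 160*x^3 - 640*x^2 + 1280*x - 1024
which factors as (x - 4)^5. The eigenvalues (with algebraic multiplicities) are λ = 4 with multiplicity 5.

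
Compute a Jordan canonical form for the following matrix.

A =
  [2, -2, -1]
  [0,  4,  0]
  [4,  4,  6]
J_2(4) ⊕ J_1(4)

The characteristic polynomial is
  det(x·I − A) = x^3 - 12*x^2 + 48*x - 64 = (x - 4)^3

Eigenvalues and multiplicities (the geometric multiplicity of λ is n − rank(A − λI), which equals the number of Jordan blocks for λ):
  λ = 4: algebraic multiplicity = 3, geometric multiplicity = 2

Determining the block sizes for each eigenvalue:
  λ = 4: 2 blocks summing to 3 forces exactly one block of size 2 and the rest size 1 → block sizes [2, 1]

Assembling the blocks gives a Jordan form
J =
  [4, 1, 0]
  [0, 4, 0]
  [0, 0, 4]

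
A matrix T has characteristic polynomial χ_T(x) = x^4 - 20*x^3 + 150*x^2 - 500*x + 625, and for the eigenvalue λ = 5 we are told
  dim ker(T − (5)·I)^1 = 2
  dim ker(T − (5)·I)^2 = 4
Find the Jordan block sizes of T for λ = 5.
Block sizes for λ = 5: [2, 2]

From the dimensions of kernels of powers, the number of Jordan blocks of size at least j is d_j − d_{j−1} where d_j = dim ker(N^j) (with d_0 = 0). Computing the differences gives [2, 2].
The number of blocks of size exactly k is (#blocks of size ≥ k) − (#blocks of size ≥ k + 1), so the partition is: 2 block(s) of size 2.
In nonincreasing order the block sizes are [2, 2].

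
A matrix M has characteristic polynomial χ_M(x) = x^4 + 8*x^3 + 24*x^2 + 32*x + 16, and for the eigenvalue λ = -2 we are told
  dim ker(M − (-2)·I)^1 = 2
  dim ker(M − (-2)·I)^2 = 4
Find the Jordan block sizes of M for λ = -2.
Block sizes for λ = -2: [2, 2]

From the dimensions of kernels of powers, the number of Jordan blocks of size at least j is d_j − d_{j−1} where d_j = dim ker(N^j) (with d_0 = 0). Computing the differences gives [2, 2].
The number of blocks of size exactly k is (#blocks of size ≥ k) − (#blocks of size ≥ k + 1), so the partition is: 2 block(s) of size 2.
In nonincreasing order the block sizes are [2, 2].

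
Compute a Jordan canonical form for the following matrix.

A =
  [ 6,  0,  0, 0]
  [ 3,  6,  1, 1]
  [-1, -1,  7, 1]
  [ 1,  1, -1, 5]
J_3(6) ⊕ J_1(6)

The characteristic polynomial is
  det(x·I − A) = x^4 - 24*x^3 + 216*x^2 - 864*x + 1296 = (x - 6)^4

Eigenvalues and multiplicities (the geometric multiplicity of λ is n − rank(A − λI), which equals the number of Jordan blocks for λ):
  λ = 6: algebraic multiplicity = 4, geometric multiplicity = 2

Determining the block sizes for each eigenvalue:
  λ = 6: with am = 4 and gm = 2, the partition is not yet determined (e.g. several partitions of 4 into 2 parts exist). Let N = A − (6)·I. Computing rank(N^1) = 2, rank(N^2) = 1, rank(N^3) = 0; the number of blocks of size ≥ j is rank(N^{j−1}) − rank(N^j), giving [2, 1, 1]. So we have 1 block(s) of size 3, 1 block(s) of size 1 → block sizes [3, 1]

Assembling the blocks gives a Jordan form
J =
  [6, 1, 0, 0]
  [0, 6, 1, 0]
  [0, 0, 6, 0]
  [0, 0, 0, 6]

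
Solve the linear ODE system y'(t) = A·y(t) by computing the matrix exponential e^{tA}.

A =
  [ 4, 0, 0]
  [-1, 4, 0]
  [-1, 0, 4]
e^{tA} =
  [exp(4*t), 0, 0]
  [-t*exp(4*t), exp(4*t), 0]
  [-t*exp(4*t), 0, exp(4*t)]

Strategy: write A = P · J · P⁻¹ where J is a Jordan canonical form, so e^{tA} = P · e^{tJ} · P⁻¹, and e^{tJ} can be computed block-by-block.

A has Jordan form
J =
  [4, 1, 0]
  [0, 4, 0]
  [0, 0, 4]
(up to reordering of blocks).

Per-block formulas:
  For a 1×1 block at λ = 4: exp(t · [4]) = [e^(4t)].
  For a 2×2 Jordan block J_2(4): exp(t · J_2(4)) = e^(4t)·(I + t·N), where N is the 2×2 nilpotent shift.

After assembling e^{tJ} and conjugating by P, we get:

e^{tA} =
  [exp(4*t), 0, 0]
  [-t*exp(4*t), exp(4*t), 0]
  [-t*exp(4*t), 0, exp(4*t)]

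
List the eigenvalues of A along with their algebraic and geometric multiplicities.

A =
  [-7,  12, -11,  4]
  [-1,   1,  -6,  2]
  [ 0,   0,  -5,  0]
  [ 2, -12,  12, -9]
λ = -5: alg = 4, geom = 2

Step 1 — factor the characteristic polynomial to read off the algebraic multiplicities:
  χ_A(x) = (x + 5)^4

Step 2 — compute geometric multiplicities via the rank-nullity identity g(λ) = n − rank(A − λI):
  rank(A − (-5)·I) = 2, so dim ker(A − (-5)·I) = n − 2 = 2

Summary:
  λ = -5: algebraic multiplicity = 4, geometric multiplicity = 2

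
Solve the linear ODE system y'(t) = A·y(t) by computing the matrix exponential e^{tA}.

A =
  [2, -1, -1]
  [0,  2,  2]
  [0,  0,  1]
e^{tA} =
  [exp(2*t), -t*exp(2*t), -2*t*exp(2*t) + exp(2*t) - exp(t)]
  [0, exp(2*t), 2*exp(2*t) - 2*exp(t)]
  [0, 0, exp(t)]

Strategy: write A = P · J · P⁻¹ where J is a Jordan canonical form, so e^{tA} = P · e^{tJ} · P⁻¹, and e^{tJ} can be computed block-by-block.

A has Jordan form
J =
  [1, 0, 0]
  [0, 2, 1]
  [0, 0, 2]
(up to reordering of blocks).

Per-block formulas:
  For a 2×2 Jordan block J_2(2): exp(t · J_2(2)) = e^(2t)·(I + t·N), where N is the 2×2 nilpotent shift.
  For a 1×1 block at λ = 1: exp(t · [1]) = [e^(1t)].

After assembling e^{tJ} and conjugating by P, we get:

e^{tA} =
  [exp(2*t), -t*exp(2*t), -2*t*exp(2*t) + exp(2*t) - exp(t)]
  [0, exp(2*t), 2*exp(2*t) - 2*exp(t)]
  [0, 0, exp(t)]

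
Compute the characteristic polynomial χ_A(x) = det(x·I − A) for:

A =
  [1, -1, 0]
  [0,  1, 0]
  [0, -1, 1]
x^3 - 3*x^2 + 3*x - 1

Expanding det(x·I − A) (e.g. by cofactor expansion or by noting that A is similar to its Jordan form J, which has the same characteristic polynomial as A) gives
  χ_A(x) = x^3 - 3*x^2 + 3*x - 1
which factors as (x - 1)^3. The eigenvalues (with algebraic multiplicities) are λ = 1 with multiplicity 3.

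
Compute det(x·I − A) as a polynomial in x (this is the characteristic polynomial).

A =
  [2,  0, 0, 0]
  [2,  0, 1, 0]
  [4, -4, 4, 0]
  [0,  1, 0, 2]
x^4 - 8*x^3 + 24*x^2 - 32*x + 16

Expanding det(x·I − A) (e.g. by cofactor expansion or by noting that A is similar to its Jordan form J, which has the same characteristic polynomial as A) gives
  χ_A(x) = x^4 - 8*x^3 + 24*x^2 - 32*x + 16
which factors as (x - 2)^4. The eigenvalues (with algebraic multiplicities) are λ = 2 with multiplicity 4.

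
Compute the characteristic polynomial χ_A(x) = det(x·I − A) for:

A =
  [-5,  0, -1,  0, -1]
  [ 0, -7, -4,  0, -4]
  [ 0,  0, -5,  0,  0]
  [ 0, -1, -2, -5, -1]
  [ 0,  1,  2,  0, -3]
x^5 + 25*x^4 + 250*x^3 + 1250*x^2 + 3125*x + 3125

Expanding det(x·I − A) (e.g. by cofactor expansion or by noting that A is similar to its Jordan form J, which has the same characteristic polynomial as A) gives
  χ_A(x) = x^5 + 25*x^4 + 250*x^3 + 1250*x^2 + 3125*x + 3125
which factors as (x + 5)^5. The eigenvalues (with algebraic multiplicities) are λ = -5 with multiplicity 5.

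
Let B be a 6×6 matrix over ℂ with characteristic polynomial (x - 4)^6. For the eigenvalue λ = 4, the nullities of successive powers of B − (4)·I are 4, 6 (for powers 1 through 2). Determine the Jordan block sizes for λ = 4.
Block sizes for λ = 4: [2, 2, 1, 1]

From the dimensions of kernels of powers, the number of Jordan blocks of size at least j is d_j − d_{j−1} where d_j = dim ker(N^j) (with d_0 = 0). Computing the differences gives [4, 2].
The number of blocks of size exactly k is (#blocks of size ≥ k) − (#blocks of size ≥ k + 1), so the partition is: 2 block(s) of size 1, 2 block(s) of size 2.
In nonincreasing order the block sizes are [2, 2, 1, 1].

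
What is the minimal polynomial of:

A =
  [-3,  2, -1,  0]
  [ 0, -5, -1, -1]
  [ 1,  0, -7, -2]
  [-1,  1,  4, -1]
x^2 + 8*x + 16

The characteristic polynomial is χ_A(x) = (x + 4)^4, so the eigenvalues are known. The minimal polynomial is
  m_A(x) = Π_λ (x − λ)^{k_λ}
where k_λ is the size of the *largest* Jordan block for λ (equivalently, the smallest k with (A − λI)^k v = 0 for every generalised eigenvector v of λ).

  λ = -4: largest Jordan block has size 2, contributing (x + 4)^2

So m_A(x) = (x + 4)^2 = x^2 + 8*x + 16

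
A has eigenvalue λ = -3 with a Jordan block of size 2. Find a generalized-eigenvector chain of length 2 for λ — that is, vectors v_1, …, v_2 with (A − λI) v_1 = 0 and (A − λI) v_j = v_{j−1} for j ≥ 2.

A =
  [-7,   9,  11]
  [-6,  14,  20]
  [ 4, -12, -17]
A Jordan chain for λ = -3 of length 2:
v_1 = (-2, 4, -4)ᵀ
v_2 = (5, 2, 0)ᵀ

Let N = A − (-3)·I. We want v_2 with N^2 v_2 = 0 but N^1 v_2 ≠ 0; then v_{j-1} := N · v_j for j = 2, …, 2.

Pick v_2 = (5, 2, 0)ᵀ.
Then v_1 = N · v_2 = (-2, 4, -4)ᵀ.

Sanity check: (A − (-3)·I) v_1 = (0, 0, 0)ᵀ = 0. ✓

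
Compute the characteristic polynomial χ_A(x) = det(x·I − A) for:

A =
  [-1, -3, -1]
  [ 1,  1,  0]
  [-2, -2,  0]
x^3

Expanding det(x·I − A) (e.g. by cofactor expansion or by noting that A is similar to its Jordan form J, which has the same characteristic polynomial as A) gives
  χ_A(x) = x^3
which factors as x^3. The eigenvalues (with algebraic multiplicities) are λ = 0 with multiplicity 3.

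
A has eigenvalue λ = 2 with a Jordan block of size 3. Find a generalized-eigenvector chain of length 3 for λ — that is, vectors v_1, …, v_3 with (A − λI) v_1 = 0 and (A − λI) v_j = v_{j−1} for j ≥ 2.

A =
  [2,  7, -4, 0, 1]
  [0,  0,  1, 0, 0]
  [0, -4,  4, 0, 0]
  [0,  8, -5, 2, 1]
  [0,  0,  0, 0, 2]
A Jordan chain for λ = 2 of length 3:
v_1 = (2, 0, 0, 4, 0)ᵀ
v_2 = (7, -2, -4, 8, 0)ᵀ
v_3 = (0, 1, 0, 0, 0)ᵀ

Let N = A − (2)·I. We want v_3 with N^3 v_3 = 0 but N^2 v_3 ≠ 0; then v_{j-1} := N · v_j for j = 3, …, 2.

Pick v_3 = (0, 1, 0, 0, 0)ᵀ.
Then v_2 = N · v_3 = (7, -2, -4, 8, 0)ᵀ.
Then v_1 = N · v_2 = (2, 0, 0, 4, 0)ᵀ.

Sanity check: (A − (2)·I) v_1 = (0, 0, 0, 0, 0)ᵀ = 0. ✓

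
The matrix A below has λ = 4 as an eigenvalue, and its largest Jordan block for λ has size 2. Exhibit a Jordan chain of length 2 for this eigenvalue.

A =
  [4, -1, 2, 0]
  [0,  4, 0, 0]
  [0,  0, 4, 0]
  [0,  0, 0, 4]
A Jordan chain for λ = 4 of length 2:
v_1 = (-1, 0, 0, 0)ᵀ
v_2 = (0, 1, 0, 0)ᵀ

Let N = A − (4)·I. We want v_2 with N^2 v_2 = 0 but N^1 v_2 ≠ 0; then v_{j-1} := N · v_j for j = 2, …, 2.

Pick v_2 = (0, 1, 0, 0)ᵀ.
Then v_1 = N · v_2 = (-1, 0, 0, 0)ᵀ.

Sanity check: (A − (4)·I) v_1 = (0, 0, 0, 0)ᵀ = 0. ✓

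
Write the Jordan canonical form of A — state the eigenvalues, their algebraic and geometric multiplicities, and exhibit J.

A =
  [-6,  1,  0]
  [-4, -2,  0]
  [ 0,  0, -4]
J_2(-4) ⊕ J_1(-4)

The characteristic polynomial is
  det(x·I − A) = x^3 + 12*x^2 + 48*x + 64 = (x + 4)^3

Eigenvalues and multiplicities (the geometric multiplicity of λ is n − rank(A − λI), which equals the number of Jordan blocks for λ):
  λ = -4: algebraic multiplicity = 3, geometric multiplicity = 2

Determining the block sizes for each eigenvalue:
  λ = -4: 2 blocks summing to 3 forces exactly one block of size 2 and the rest size 1 → block sizes [2, 1]

Assembling the blocks gives a Jordan form
J =
  [-4,  1,  0]
  [ 0, -4,  0]
  [ 0,  0, -4]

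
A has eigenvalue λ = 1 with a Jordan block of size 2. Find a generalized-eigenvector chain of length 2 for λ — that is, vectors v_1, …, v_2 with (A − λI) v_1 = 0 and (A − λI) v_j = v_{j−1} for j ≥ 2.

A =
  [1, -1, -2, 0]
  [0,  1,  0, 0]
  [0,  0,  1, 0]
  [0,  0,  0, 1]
A Jordan chain for λ = 1 of length 2:
v_1 = (-1, 0, 0, 0)ᵀ
v_2 = (0, 1, 0, 0)ᵀ

Let N = A − (1)·I. We want v_2 with N^2 v_2 = 0 but N^1 v_2 ≠ 0; then v_{j-1} := N · v_j for j = 2, …, 2.

Pick v_2 = (0, 1, 0, 0)ᵀ.
Then v_1 = N · v_2 = (-1, 0, 0, 0)ᵀ.

Sanity check: (A − (1)·I) v_1 = (0, 0, 0, 0)ᵀ = 0. ✓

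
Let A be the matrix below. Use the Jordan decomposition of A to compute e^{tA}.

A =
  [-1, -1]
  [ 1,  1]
e^{tA} =
  [1 - t, -t]
  [t, t + 1]

Strategy: write A = P · J · P⁻¹ where J is a Jordan canonical form, so e^{tA} = P · e^{tJ} · P⁻¹, and e^{tJ} can be computed block-by-block.

A has Jordan form
J =
  [0, 1]
  [0, 0]
(up to reordering of blocks).

Per-block formulas:
  For a 2×2 Jordan block J_2(0): exp(t · J_2(0)) = e^(0t)·(I + t·N), where N is the 2×2 nilpotent shift.

After assembling e^{tJ} and conjugating by P, we get:

e^{tA} =
  [1 - t, -t]
  [t, t + 1]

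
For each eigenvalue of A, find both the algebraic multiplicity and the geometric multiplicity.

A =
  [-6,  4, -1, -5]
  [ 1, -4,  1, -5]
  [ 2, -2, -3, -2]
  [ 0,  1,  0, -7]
λ = -5: alg = 4, geom = 2

Step 1 — factor the characteristic polynomial to read off the algebraic multiplicities:
  χ_A(x) = (x + 5)^4

Step 2 — compute geometric multiplicities via the rank-nullity identity g(λ) = n − rank(A − λI):
  rank(A − (-5)·I) = 2, so dim ker(A − (-5)·I) = n − 2 = 2

Summary:
  λ = -5: algebraic multiplicity = 4, geometric multiplicity = 2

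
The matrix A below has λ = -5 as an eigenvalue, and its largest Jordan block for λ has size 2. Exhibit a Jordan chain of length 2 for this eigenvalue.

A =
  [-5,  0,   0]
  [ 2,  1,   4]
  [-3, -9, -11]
A Jordan chain for λ = -5 of length 2:
v_1 = (0, 2, -3)ᵀ
v_2 = (1, 0, 0)ᵀ

Let N = A − (-5)·I. We want v_2 with N^2 v_2 = 0 but N^1 v_2 ≠ 0; then v_{j-1} := N · v_j for j = 2, …, 2.

Pick v_2 = (1, 0, 0)ᵀ.
Then v_1 = N · v_2 = (0, 2, -3)ᵀ.

Sanity check: (A − (-5)·I) v_1 = (0, 0, 0)ᵀ = 0. ✓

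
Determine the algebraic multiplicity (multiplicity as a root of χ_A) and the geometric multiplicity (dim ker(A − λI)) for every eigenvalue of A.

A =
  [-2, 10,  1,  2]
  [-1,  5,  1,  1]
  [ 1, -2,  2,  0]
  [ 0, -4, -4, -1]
λ = 1: alg = 4, geom = 2

Step 1 — factor the characteristic polynomial to read off the algebraic multiplicities:
  χ_A(x) = (x - 1)^4

Step 2 — compute geometric multiplicities via the rank-nullity identity g(λ) = n − rank(A − λI):
  rank(A − (1)·I) = 2, so dim ker(A − (1)·I) = n − 2 = 2

Summary:
  λ = 1: algebraic multiplicity = 4, geometric multiplicity = 2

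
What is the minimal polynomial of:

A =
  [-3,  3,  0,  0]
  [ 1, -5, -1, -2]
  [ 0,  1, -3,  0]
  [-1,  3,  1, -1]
x^3 + 9*x^2 + 27*x + 27

The characteristic polynomial is χ_A(x) = (x + 3)^4, so the eigenvalues are known. The minimal polynomial is
  m_A(x) = Π_λ (x − λ)^{k_λ}
where k_λ is the size of the *largest* Jordan block for λ (equivalently, the smallest k with (A − λI)^k v = 0 for every generalised eigenvector v of λ).

  λ = -3: largest Jordan block has size 3, contributing (x + 3)^3

So m_A(x) = (x + 3)^3 = x^3 + 9*x^2 + 27*x + 27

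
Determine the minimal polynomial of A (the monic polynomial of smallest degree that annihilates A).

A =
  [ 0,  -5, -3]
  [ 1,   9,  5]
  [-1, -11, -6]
x^3 - 3*x^2 + 3*x - 1

The characteristic polynomial is χ_A(x) = (x - 1)^3, so the eigenvalues are known. The minimal polynomial is
  m_A(x) = Π_λ (x − λ)^{k_λ}
where k_λ is the size of the *largest* Jordan block for λ (equivalently, the smallest k with (A − λI)^k v = 0 for every generalised eigenvector v of λ).

  λ = 1: largest Jordan block has size 3, contributing (x − 1)^3

So m_A(x) = (x - 1)^3 = x^3 - 3*x^2 + 3*x - 1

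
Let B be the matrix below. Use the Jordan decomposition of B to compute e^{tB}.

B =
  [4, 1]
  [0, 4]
e^{tB} =
  [exp(4*t), t*exp(4*t)]
  [0, exp(4*t)]

Strategy: write B = P · J · P⁻¹ where J is a Jordan canonical form, so e^{tB} = P · e^{tJ} · P⁻¹, and e^{tJ} can be computed block-by-block.

B has Jordan form
J =
  [4, 1]
  [0, 4]
(up to reordering of blocks).

Per-block formulas:
  For a 2×2 Jordan block J_2(4): exp(t · J_2(4)) = e^(4t)·(I + t·N), where N is the 2×2 nilpotent shift.

After assembling e^{tJ} and conjugating by P, we get:

e^{tB} =
  [exp(4*t), t*exp(4*t)]
  [0, exp(4*t)]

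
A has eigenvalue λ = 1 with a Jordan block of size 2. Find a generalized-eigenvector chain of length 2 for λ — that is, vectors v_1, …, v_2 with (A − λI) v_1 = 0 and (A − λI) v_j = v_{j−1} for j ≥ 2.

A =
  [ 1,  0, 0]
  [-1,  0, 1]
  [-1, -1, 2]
A Jordan chain for λ = 1 of length 2:
v_1 = (0, -1, -1)ᵀ
v_2 = (1, 0, 0)ᵀ

Let N = A − (1)·I. We want v_2 with N^2 v_2 = 0 but N^1 v_2 ≠ 0; then v_{j-1} := N · v_j for j = 2, …, 2.

Pick v_2 = (1, 0, 0)ᵀ.
Then v_1 = N · v_2 = (0, -1, -1)ᵀ.

Sanity check: (A − (1)·I) v_1 = (0, 0, 0)ᵀ = 0. ✓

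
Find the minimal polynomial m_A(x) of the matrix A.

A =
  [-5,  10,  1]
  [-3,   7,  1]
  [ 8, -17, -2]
x^3

The characteristic polynomial is χ_A(x) = x^3, so the eigenvalues are known. The minimal polynomial is
  m_A(x) = Π_λ (x − λ)^{k_λ}
where k_λ is the size of the *largest* Jordan block for λ (equivalently, the smallest k with (A − λI)^k v = 0 for every generalised eigenvector v of λ).

  λ = 0: largest Jordan block has size 3, contributing (x − 0)^3

So m_A(x) = x^3 = x^3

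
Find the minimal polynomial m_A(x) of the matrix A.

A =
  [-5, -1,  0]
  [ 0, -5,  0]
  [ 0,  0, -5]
x^2 + 10*x + 25

The characteristic polynomial is χ_A(x) = (x + 5)^3, so the eigenvalues are known. The minimal polynomial is
  m_A(x) = Π_λ (x − λ)^{k_λ}
where k_λ is the size of the *largest* Jordan block for λ (equivalently, the smallest k with (A − λI)^k v = 0 for every generalised eigenvector v of λ).

  λ = -5: largest Jordan block has size 2, contributing (x + 5)^2

So m_A(x) = (x + 5)^2 = x^2 + 10*x + 25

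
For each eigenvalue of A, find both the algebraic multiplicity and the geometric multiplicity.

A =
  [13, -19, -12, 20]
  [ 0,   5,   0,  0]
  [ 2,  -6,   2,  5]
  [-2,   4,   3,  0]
λ = 5: alg = 4, geom = 2

Step 1 — factor the characteristic polynomial to read off the algebraic multiplicities:
  χ_A(x) = (x - 5)^4

Step 2 — compute geometric multiplicities via the rank-nullity identity g(λ) = n − rank(A − λI):
  rank(A − (5)·I) = 2, so dim ker(A − (5)·I) = n − 2 = 2

Summary:
  λ = 5: algebraic multiplicity = 4, geometric multiplicity = 2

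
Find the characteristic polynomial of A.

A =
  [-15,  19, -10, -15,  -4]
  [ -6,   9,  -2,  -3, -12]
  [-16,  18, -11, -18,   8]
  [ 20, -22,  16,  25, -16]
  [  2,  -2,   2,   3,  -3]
x^5 - 5*x^4 + 10*x^3 - 10*x^2 + 5*x - 1

Expanding det(x·I − A) (e.g. by cofactor expansion or by noting that A is similar to its Jordan form J, which has the same characteristic polynomial as A) gives
  χ_A(x) = x^5 - 5*x^4 + 10*x^3 - 10*x^2 + 5*x - 1
which factors as (x - 1)^5. The eigenvalues (with algebraic multiplicities) are λ = 1 with multiplicity 5.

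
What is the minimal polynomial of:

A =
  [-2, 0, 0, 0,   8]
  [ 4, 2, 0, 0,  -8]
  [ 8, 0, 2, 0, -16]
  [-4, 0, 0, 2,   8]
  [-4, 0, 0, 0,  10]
x^2 - 8*x + 12

The characteristic polynomial is χ_A(x) = (x - 6)*(x - 2)^4, so the eigenvalues are known. The minimal polynomial is
  m_A(x) = Π_λ (x − λ)^{k_λ}
where k_λ is the size of the *largest* Jordan block for λ (equivalently, the smallest k with (A − λI)^k v = 0 for every generalised eigenvector v of λ).

  λ = 2: largest Jordan block has size 1, contributing (x − 2)
  λ = 6: largest Jordan block has size 1, contributing (x − 6)

So m_A(x) = (x - 6)*(x - 2) = x^2 - 8*x + 12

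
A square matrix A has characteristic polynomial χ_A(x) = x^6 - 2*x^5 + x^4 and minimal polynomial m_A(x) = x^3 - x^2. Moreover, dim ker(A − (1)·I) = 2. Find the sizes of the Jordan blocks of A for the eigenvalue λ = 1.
Block sizes for λ = 1: [1, 1]

Step 1 — from the characteristic polynomial, algebraic multiplicity of λ = 1 is 2. From dim ker(A − (1)·I) = 2, there are exactly 2 Jordan blocks for λ = 1.
Step 2 — from the minimal polynomial, the factor (x − 1) tells us the largest block for λ = 1 has size 1.
Step 3 — with total size 2, 2 blocks, and largest block 1, the block sizes (in nonincreasing order) are [1, 1].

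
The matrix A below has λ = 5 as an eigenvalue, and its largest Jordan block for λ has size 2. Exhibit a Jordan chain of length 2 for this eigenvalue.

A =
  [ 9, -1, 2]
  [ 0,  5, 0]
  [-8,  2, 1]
A Jordan chain for λ = 5 of length 2:
v_1 = (4, 0, -8)ᵀ
v_2 = (1, 0, 0)ᵀ

Let N = A − (5)·I. We want v_2 with N^2 v_2 = 0 but N^1 v_2 ≠ 0; then v_{j-1} := N · v_j for j = 2, …, 2.

Pick v_2 = (1, 0, 0)ᵀ.
Then v_1 = N · v_2 = (4, 0, -8)ᵀ.

Sanity check: (A − (5)·I) v_1 = (0, 0, 0)ᵀ = 0. ✓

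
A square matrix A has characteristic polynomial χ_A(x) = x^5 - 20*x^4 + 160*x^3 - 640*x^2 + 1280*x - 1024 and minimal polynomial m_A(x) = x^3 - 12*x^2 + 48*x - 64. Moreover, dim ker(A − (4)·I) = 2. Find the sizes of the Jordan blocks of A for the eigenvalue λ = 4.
Block sizes for λ = 4: [3, 2]

Step 1 — from the characteristic polynomial, algebraic multiplicity of λ = 4 is 5. From dim ker(A − (4)·I) = 2, there are exactly 2 Jordan blocks for λ = 4.
Step 2 — from the minimal polynomial, the factor (x − 4)^3 tells us the largest block for λ = 4 has size 3.
Step 3 — with total size 5, 2 blocks, and largest block 3, the block sizes (in nonincreasing order) are [3, 2].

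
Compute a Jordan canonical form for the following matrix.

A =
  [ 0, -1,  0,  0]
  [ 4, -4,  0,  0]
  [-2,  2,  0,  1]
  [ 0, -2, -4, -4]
J_2(-2) ⊕ J_2(-2)

The characteristic polynomial is
  det(x·I − A) = x^4 + 8*x^3 + 24*x^2 + 32*x + 16 = (x + 2)^4

Eigenvalues and multiplicities (the geometric multiplicity of λ is n − rank(A − λI), which equals the number of Jordan blocks for λ):
  λ = -2: algebraic multiplicity = 4, geometric multiplicity = 2

Determining the block sizes for each eigenvalue:
  λ = -2: with am = 4 and gm = 2, the partition is not yet determined (e.g. several partitions of 4 into 2 parts exist). Let N = A − (-2)·I. Computing rank(N^1) = 2, rank(N^2) = 0; the number of blocks of size ≥ j is rank(N^{j−1}) − rank(N^j), giving [2, 2]. So we have 2 block(s) of size 2 → block sizes [2, 2]

Assembling the blocks gives a Jordan form
J =
  [-2,  1,  0,  0]
  [ 0, -2,  0,  0]
  [ 0,  0, -2,  1]
  [ 0,  0,  0, -2]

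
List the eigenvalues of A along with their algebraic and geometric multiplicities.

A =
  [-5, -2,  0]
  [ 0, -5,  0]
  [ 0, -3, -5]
λ = -5: alg = 3, geom = 2

Step 1 — factor the characteristic polynomial to read off the algebraic multiplicities:
  χ_A(x) = (x + 5)^3

Step 2 — compute geometric multiplicities via the rank-nullity identity g(λ) = n − rank(A − λI):
  rank(A − (-5)·I) = 1, so dim ker(A − (-5)·I) = n − 1 = 2

Summary:
  λ = -5: algebraic multiplicity = 3, geometric multiplicity = 2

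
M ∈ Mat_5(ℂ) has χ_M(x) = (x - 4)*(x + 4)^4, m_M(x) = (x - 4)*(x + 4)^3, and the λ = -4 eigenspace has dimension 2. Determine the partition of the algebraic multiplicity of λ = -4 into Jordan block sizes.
Block sizes for λ = -4: [3, 1]

Step 1 — from the characteristic polynomial, algebraic multiplicity of λ = -4 is 4. From dim ker(M − (-4)·I) = 2, there are exactly 2 Jordan blocks for λ = -4.
Step 2 — from the minimal polynomial, the factor (x + 4)^3 tells us the largest block for λ = -4 has size 3.
Step 3 — with total size 4, 2 blocks, and largest block 3, the block sizes (in nonincreasing order) are [3, 1].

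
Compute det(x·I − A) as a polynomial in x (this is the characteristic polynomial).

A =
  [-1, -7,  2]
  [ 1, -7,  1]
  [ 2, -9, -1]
x^3 + 9*x^2 + 27*x + 27

Expanding det(x·I − A) (e.g. by cofactor expansion or by noting that A is similar to its Jordan form J, which has the same characteristic polynomial as A) gives
  χ_A(x) = x^3 + 9*x^2 + 27*x + 27
which factors as (x + 3)^3. The eigenvalues (with algebraic multiplicities) are λ = -3 with multiplicity 3.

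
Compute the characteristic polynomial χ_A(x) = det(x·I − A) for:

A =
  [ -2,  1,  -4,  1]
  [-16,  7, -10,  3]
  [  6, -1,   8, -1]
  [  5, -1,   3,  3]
x^4 - 16*x^3 + 96*x^2 - 256*x + 256

Expanding det(x·I − A) (e.g. by cofactor expansion or by noting that A is similar to its Jordan form J, which has the same characteristic polynomial as A) gives
  χ_A(x) = x^4 - 16*x^3 + 96*x^2 - 256*x + 256
which factors as (x - 4)^4. The eigenvalues (with algebraic multiplicities) are λ = 4 with multiplicity 4.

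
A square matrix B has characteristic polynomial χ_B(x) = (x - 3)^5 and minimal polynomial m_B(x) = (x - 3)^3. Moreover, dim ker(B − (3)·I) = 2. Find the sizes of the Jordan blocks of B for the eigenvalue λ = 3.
Block sizes for λ = 3: [3, 2]

Step 1 — from the characteristic polynomial, algebraic multiplicity of λ = 3 is 5. From dim ker(B − (3)·I) = 2, there are exactly 2 Jordan blocks for λ = 3.
Step 2 — from the minimal polynomial, the factor (x − 3)^3 tells us the largest block for λ = 3 has size 3.
Step 3 — with total size 5, 2 blocks, and largest block 3, the block sizes (in nonincreasing order) are [3, 2].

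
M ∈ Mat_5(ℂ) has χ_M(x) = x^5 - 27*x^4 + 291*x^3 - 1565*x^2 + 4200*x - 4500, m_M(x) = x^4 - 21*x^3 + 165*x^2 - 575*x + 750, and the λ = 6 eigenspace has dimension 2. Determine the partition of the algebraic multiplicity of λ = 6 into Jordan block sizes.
Block sizes for λ = 6: [1, 1]

Step 1 — from the characteristic polynomial, algebraic multiplicity of λ = 6 is 2. From dim ker(M − (6)·I) = 2, there are exactly 2 Jordan blocks for λ = 6.
Step 2 — from the minimal polynomial, the factor (x − 6) tells us the largest block for λ = 6 has size 1.
Step 3 — with total size 2, 2 blocks, and largest block 1, the block sizes (in nonincreasing order) are [1, 1].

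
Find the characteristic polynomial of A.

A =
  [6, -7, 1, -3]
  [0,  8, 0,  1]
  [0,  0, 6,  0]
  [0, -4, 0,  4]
x^4 - 24*x^3 + 216*x^2 - 864*x + 1296

Expanding det(x·I − A) (e.g. by cofactor expansion or by noting that A is similar to its Jordan form J, which has the same characteristic polynomial as A) gives
  χ_A(x) = x^4 - 24*x^3 + 216*x^2 - 864*x + 1296
which factors as (x - 6)^4. The eigenvalues (with algebraic multiplicities) are λ = 6 with multiplicity 4.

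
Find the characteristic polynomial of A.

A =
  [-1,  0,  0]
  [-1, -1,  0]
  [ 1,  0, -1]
x^3 + 3*x^2 + 3*x + 1

Expanding det(x·I − A) (e.g. by cofactor expansion or by noting that A is similar to its Jordan form J, which has the same characteristic polynomial as A) gives
  χ_A(x) = x^3 + 3*x^2 + 3*x + 1
which factors as (x + 1)^3. The eigenvalues (with algebraic multiplicities) are λ = -1 with multiplicity 3.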